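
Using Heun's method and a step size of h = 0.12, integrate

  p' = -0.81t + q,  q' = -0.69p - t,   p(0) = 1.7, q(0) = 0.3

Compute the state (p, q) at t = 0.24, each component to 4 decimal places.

1.7129, -0.0139

Heun on (p,q): k1 = f(t_n, state_n); k2 = f(t_n + h, state_n + h·k1); state_{n+1} = state_n + (h/2)·(k1 + k2).
0.000000: (1.700000, 0.300000)
  k1 = (0.300000, -1.173000)
  predictor → (1.736000, 0.159240)
  k2 = (0.062040, -1.317840)
  → (1.721722, 0.150550)
0.120000: (1.721722, 0.150550)
  k1 = (0.053350, -1.307988)
  predictor → (1.728124, -0.006409)
  k2 = (-0.200809, -1.432406)
  → (1.712875, -0.013874)
(p(0.24), q(0.24)) ≈ (1.7129, -0.0139)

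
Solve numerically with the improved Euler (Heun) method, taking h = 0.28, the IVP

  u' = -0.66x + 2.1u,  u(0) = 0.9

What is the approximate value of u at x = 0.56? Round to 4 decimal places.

Heun: k1 = f(x_n, u_n); k2 = f(x_n + h, u_n + h·k1); u_{n+1} = u_n + (h/2)·(k1 + k2).
x=0.000000, u=0.900000:
  k1 = f(0.000000, 0.900000) = 1.890000
  k2 = f(0.280000, 1.429200) = 2.816520
  u ← 0.900000 + (0.28/2)·(1.890000 + 2.816520) = 1.558913
x=0.280000, u=1.558913:
  k1 = f(0.280000, 1.558913) = 3.088917
  k2 = f(0.560000, 2.423810) = 4.720400
  u ← 1.558913 + (0.28/2)·(3.088917 + 4.720400) = 2.652217
u(0.56) ≈ 2.6522

2.6522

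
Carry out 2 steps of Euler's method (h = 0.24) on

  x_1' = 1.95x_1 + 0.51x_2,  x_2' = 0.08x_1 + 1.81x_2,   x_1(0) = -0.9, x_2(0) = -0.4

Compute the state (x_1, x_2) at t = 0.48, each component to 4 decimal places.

-2.0837, -0.8741

Euler on (x_1,x_2): x_1_{n+1} = x_1_n + h·x_1', x_2_{n+1} = x_2_n + h·x_2'.
0.000000: (-0.900000, -0.400000); f=(-1.959000, -0.796000) → (-1.370160, -0.591040)
0.240000: (-1.370160, -0.591040); f=(-2.973242, -1.179395) → (-2.083738, -0.874095)
(x_1(0.48), x_2(0.48)) ≈ (-2.0837, -0.8741)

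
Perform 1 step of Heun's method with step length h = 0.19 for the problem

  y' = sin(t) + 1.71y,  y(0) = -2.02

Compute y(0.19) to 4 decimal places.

Heun: k1 = f(t_n, y_n); k2 = f(t_n + h, y_n + h·k1); y_{n+1} = y_n + (h/2)·(k1 + k2).
t=0.000000, y=-2.020000:
  k1 = f(0.000000, -2.020000) = -3.454200
  k2 = f(0.190000, -2.676298) = -4.387611
  y ← -2.020000 + (0.19/2)·(-3.454200 + (-4.387611)) = -2.764972
y(0.19) ≈ -2.7650

-2.7650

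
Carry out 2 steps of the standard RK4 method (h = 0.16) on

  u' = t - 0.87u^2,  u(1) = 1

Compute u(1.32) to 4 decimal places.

1.0744

RK4: k1 = f(t_n, u_n); k2 = f(t_n + h/2, u_n + (h/2)·k1); k3 = f(t_n + h/2, u_n + (h/2)·k2); k4 = f(t_n + h, u_n + h·k3); u_{n+1} = u_n + (h/6)·(k1 + 2k2 + 2k3 + k4).
t=1.000000, u=1.000000:
  k1 = f(1.000000, 1.000000) = 0.130000
  k2 = f(1.080000, 1.010400) = 0.191810
  k3 = f(1.080000, 1.015345) = 0.183095
  k4 = f(1.160000, 1.029295) = 0.238280
  u ← 1.000000 + (0.16/6)·(k1 + 2k2 + 2k3 + k4) = 1.029816
t=1.160000, u=1.029816:
  k1 = f(1.160000, 1.029816) = 0.237347
  k2 = f(1.240000, 1.048804) = 0.283010
  k3 = f(1.240000, 1.052457) = 0.276332
  k4 = f(1.320000, 1.074029) = 0.316422
  u ← 1.029816 + (0.16/6)·(k1 + 2k2 + 2k3 + k4) = 1.074414
u(1.32) ≈ 1.0744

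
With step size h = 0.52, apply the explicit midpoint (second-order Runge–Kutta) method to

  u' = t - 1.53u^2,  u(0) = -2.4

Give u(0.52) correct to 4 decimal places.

-19.7748

Midpoint: k1 = f(t_n, u_n); k2 = f(t_n + h/2, u_n + (h/2)·k1); u_{n+1} = u_n + h·k2.
t=0.000000, u=-2.400000:
  k1 = f(0.000000, -2.400000) = -8.812800
  k2 = f(0.260000, -4.691328) = -33.413094
  u ← -2.400000 + 0.52·(-33.413094) = -19.774809
u(0.52) ≈ -19.7748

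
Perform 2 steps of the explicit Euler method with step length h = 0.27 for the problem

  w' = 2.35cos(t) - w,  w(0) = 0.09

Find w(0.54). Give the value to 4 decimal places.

Euler: w_{n+1} = w_n + h·f(t_n, w_n).
t=0.000000, w=0.090000: f=2.260000 → w ← 0.090000 + 0.27·2.260000 = 0.700200
t=0.270000, w=0.700200: f=1.564662 → w ← 0.700200 + 0.27·1.564662 = 1.122659
w(0.54) ≈ 1.1227

1.1227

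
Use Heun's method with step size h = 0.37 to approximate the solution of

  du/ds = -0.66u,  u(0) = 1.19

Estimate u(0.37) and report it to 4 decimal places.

Heun: k1 = f(s_n, u_n); k2 = f(s_n + h, u_n + h·k1); u_{n+1} = u_n + (h/2)·(k1 + k2).
s=0.000000, u=1.190000:
  k1 = f(0.000000, 1.190000) = -0.785400
  k2 = f(0.370000, 0.899402) = -0.593605
  u ← 1.190000 + (0.37/2)·(-0.785400 + (-0.593605)) = 0.934884
u(0.37) ≈ 0.9349

0.9349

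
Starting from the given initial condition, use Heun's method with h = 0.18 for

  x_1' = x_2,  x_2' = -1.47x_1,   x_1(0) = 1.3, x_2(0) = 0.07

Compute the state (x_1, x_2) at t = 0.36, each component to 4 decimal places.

Heun on (x_1,x_2): k1 = f(t_n, state_n); k2 = f(t_n + h, state_n + h·k1); state_{n+1} = state_n + (h/2)·(k1 + k2).
0.000000: (1.300000, 0.070000)
  k1 = (0.070000, -1.911000)
  predictor → (1.312600, -0.273980)
  k2 = (-0.273980, -1.929522)
  → (1.281642, -0.275647)
0.180000: (1.281642, -0.275647)
  k1 = (-0.275647, -1.884013)
  predictor → (1.232025, -0.614769)
  k2 = (-0.614769, -1.811077)
  → (1.201504, -0.608205)
(x_1(0.36), x_2(0.36)) ≈ (1.2015, -0.6082)

1.2015, -0.6082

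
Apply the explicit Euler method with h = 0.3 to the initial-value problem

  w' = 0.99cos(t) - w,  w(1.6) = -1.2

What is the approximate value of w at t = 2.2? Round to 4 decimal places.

Euler: w_{n+1} = w_n + h·f(t_n, w_n).
t=1.600000, w=-1.200000: f=1.171092 → w ← -1.200000 + 0.3·1.171092 = -0.848672
t=1.900000, w=-0.848672: f=0.528616 → w ← -0.848672 + 0.3·0.528616 = -0.690088
w(2.2) ≈ -0.6901

-0.6901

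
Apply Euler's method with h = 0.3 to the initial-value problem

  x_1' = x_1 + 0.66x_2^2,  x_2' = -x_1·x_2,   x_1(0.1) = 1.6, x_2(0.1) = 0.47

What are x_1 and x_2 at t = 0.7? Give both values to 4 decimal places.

2.7727, 0.0887

Euler on (x_1,x_2): x_1_{n+1} = x_1_n + h·x_1', x_2_{n+1} = x_2_n + h·x_2'.
0.100000: (1.600000, 0.470000); f=(1.745794, -0.752000) → (2.123738, 0.244400)
0.400000: (2.123738, 0.244400); f=(2.163161, -0.519042) → (2.772686, 0.088688)
(x_1(0.7), x_2(0.7)) ≈ (2.7727, 0.0887)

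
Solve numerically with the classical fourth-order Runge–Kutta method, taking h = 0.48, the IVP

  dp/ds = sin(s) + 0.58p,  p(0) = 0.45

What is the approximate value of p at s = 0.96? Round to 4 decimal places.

RK4: k1 = f(s_n, p_n); k2 = f(s_n + h/2, p_n + (h/2)·k1); k3 = f(s_n + h/2, p_n + (h/2)·k2); k4 = f(s_n + h, p_n + h·k3); p_{n+1} = p_n + (h/6)·(k1 + 2k2 + 2k3 + k4).
s=0.000000, p=0.450000:
  k1 = f(0.000000, 0.450000) = 0.261000
  k2 = f(0.240000, 0.512640) = 0.535034
  k3 = f(0.240000, 0.578408) = 0.573179
  k4 = f(0.480000, 0.725126) = 0.882352
  p ← 0.450000 + (0.48/6)·(k1 + 2k2 + 2k3 + k4) = 0.718782
s=0.480000, p=0.718782:
  k1 = f(0.480000, 0.718782) = 0.878673
  k2 = f(0.720000, 0.929664) = 1.198590
  k3 = f(0.720000, 1.006444) = 1.243122
  k4 = f(0.960000, 1.315481) = 1.582170
  p ← 0.718782 + (0.48/6)·(k1 + 2k2 + 2k3 + k4) = 1.306324
p(0.96) ≈ 1.3063

1.3063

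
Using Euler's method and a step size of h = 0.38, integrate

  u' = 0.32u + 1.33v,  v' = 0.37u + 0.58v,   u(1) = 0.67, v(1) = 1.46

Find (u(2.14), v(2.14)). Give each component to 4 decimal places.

4.1999, 3.4178

Euler on (u,v): u_{n+1} = u_n + h·u', v_{n+1} = v_n + h·v'.
1.000000: (0.670000, 1.460000); f=(2.156200, 1.094700) → (1.489356, 1.875986)
1.380000: (1.489356, 1.875986); f=(2.971655, 1.639134) → (2.618585, 2.498857)
1.760000: (2.618585, 2.498857); f=(4.161427, 2.418213) → (4.199927, 3.417778)
(u(2.14), v(2.14)) ≈ (4.1999, 3.4178)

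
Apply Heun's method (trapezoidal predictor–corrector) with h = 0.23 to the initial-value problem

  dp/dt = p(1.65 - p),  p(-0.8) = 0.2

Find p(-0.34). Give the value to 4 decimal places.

Heun: k1 = f(t_n, p_n); k2 = f(t_n + h, p_n + h·k1); p_{n+1} = p_n + (h/2)·(k1 + k2).
t=-0.800000, p=0.200000:
  k1 = f(-0.800000, 0.200000) = 0.290000
  k2 = f(-0.570000, 0.266700) = 0.368926
  p ← 0.200000 + (0.23/2)·(0.290000 + 0.368926) = 0.275777
t=-0.570000, p=0.275777:
  k1 = f(-0.570000, 0.275777) = 0.378979
  k2 = f(-0.340000, 0.362942) = 0.467127
  p ← 0.275777 + (0.23/2)·(0.378979 + 0.467127) = 0.373079
p(-0.34) ≈ 0.3731

0.3731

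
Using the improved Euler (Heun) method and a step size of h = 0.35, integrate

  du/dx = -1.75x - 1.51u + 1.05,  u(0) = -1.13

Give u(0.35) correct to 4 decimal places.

-0.5274

Heun: k1 = f(x_n, u_n); k2 = f(x_n + h, u_n + h·k1); u_{n+1} = u_n + (h/2)·(k1 + k2).
x=0.000000, u=-1.130000:
  k1 = f(0.000000, -1.130000) = 2.756300
  k2 = f(0.350000, -0.165295) = 0.687095
  u ← -1.130000 + (0.35/2)·(2.756300 + 0.687095) = -0.527406
u(0.35) ≈ -0.5274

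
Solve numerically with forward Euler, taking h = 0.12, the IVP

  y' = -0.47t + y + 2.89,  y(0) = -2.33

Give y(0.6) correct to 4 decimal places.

Euler: y_{n+1} = y_n + h·f(t_n, y_n).
t=0.000000, y=-2.330000: f=0.560000 → y ← -2.330000 + 0.12·0.560000 = -2.262800
t=0.120000, y=-2.262800: f=0.570800 → y ← -2.262800 + 0.12·0.570800 = -2.194304
t=0.240000, y=-2.194304: f=0.582896 → y ← -2.194304 + 0.12·0.582896 = -2.124356
t=0.360000, y=-2.124356: f=0.596444 → y ← -2.124356 + 0.12·0.596444 = -2.052783
t=0.480000, y=-2.052783: f=0.611617 → y ← -2.052783 + 0.12·0.611617 = -1.979389
y(0.6) ≈ -1.9794

-1.9794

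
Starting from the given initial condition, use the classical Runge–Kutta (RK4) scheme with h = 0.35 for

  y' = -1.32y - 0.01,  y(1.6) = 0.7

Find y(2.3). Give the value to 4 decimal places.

RK4: k1 = f(s_n, y_n); k2 = f(s_n + h/2, y_n + (h/2)·k1); k3 = f(s_n + h/2, y_n + (h/2)·k2); k4 = f(s_n + h, y_n + h·k3); y_{n+1} = y_n + (h/6)·(k1 + 2k2 + 2k3 + k4).
s=1.600000, y=0.700000:
  k1 = f(1.600000, 0.700000) = -0.934000
  k2 = f(1.775000, 0.536550) = -0.718246
  k3 = f(1.775000, 0.574307) = -0.768085
  k4 = f(1.950000, 0.431170) = -0.579145
  y ← 0.700000 + (0.35/6)·(k1 + 2k2 + 2k3 + k4) = 0.438328
s=1.950000, y=0.438328:
  k1 = f(1.950000, 0.438328) = -0.588593
  k2 = f(2.125000, 0.335324) = -0.452628
  k3 = f(2.125000, 0.359118) = -0.484036
  k4 = f(2.300000, 0.268915) = -0.364968
  y ← 0.438328 + (0.35/6)·(k1 + 2k2 + 2k3 + k4) = 0.273426
y(2.3) ≈ 0.2734

0.2734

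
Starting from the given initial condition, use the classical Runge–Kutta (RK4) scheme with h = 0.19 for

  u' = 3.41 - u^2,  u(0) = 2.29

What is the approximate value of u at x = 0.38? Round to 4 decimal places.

1.9473

RK4: k1 = f(x_n, u_n); k2 = f(x_n + h/2, u_n + (h/2)·k1); k3 = f(x_n + h/2, u_n + (h/2)·k2); k4 = f(x_n + h, u_n + h·k3); u_{n+1} = u_n + (h/6)·(k1 + 2k2 + 2k3 + k4).
x=0.000000, u=2.290000:
  k1 = f(0.000000, 2.290000) = -1.834100
  k2 = f(0.095000, 2.115760) = -1.066442
  k3 = f(0.095000, 2.188688) = -1.380355
  k4 = f(0.190000, 2.027733) = -0.701699
  u ← 2.290000 + (0.19/6)·(k1 + 2k2 + 2k3 + k4) = 2.054736
x=0.190000, u=2.054736:
  k1 = f(0.190000, 2.054736) = -0.811939
  k2 = f(0.285000, 1.977602) = -0.500908
  k3 = f(0.285000, 2.007150) = -0.618649
  k4 = f(0.380000, 1.937192) = -0.342715
  u ← 2.054736 + (0.19/6)·(k1 + 2k2 + 2k3 + k4) = 1.947266
u(0.38) ≈ 1.9473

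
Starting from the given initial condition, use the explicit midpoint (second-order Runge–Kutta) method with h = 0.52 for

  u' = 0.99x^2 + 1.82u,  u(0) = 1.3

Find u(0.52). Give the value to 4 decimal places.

Midpoint: k1 = f(x_n, u_n); k2 = f(x_n + h/2, u_n + (h/2)·k1); u_{n+1} = u_n + h·k2.
x=0.000000, u=1.300000:
  k1 = f(0.000000, 1.300000) = 2.366000
  k2 = f(0.260000, 1.915160) = 3.552515
  u ← 1.300000 + 0.52·3.552515 = 3.147308
u(0.52) ≈ 3.1473

3.1473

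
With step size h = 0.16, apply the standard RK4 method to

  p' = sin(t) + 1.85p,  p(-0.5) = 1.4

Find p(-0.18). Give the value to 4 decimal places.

2.3792

RK4: k1 = f(t_n, p_n); k2 = f(t_n + h/2, p_n + (h/2)·k1); k3 = f(t_n + h/2, p_n + (h/2)·k2); k4 = f(t_n + h, p_n + h·k3); p_{n+1} = p_n + (h/6)·(k1 + 2k2 + 2k3 + k4).
t=-0.500000, p=1.400000:
  k1 = f(-0.500000, 1.400000) = 2.110574
  k2 = f(-0.420000, 1.568846) = 2.494605
  k3 = f(-0.420000, 1.599568) = 2.551441
  k4 = f(-0.340000, 1.808231) = 3.011739
  p ← 1.400000 + (0.16/6)·(k1 + 2k2 + 2k3 + k4) = 1.805717
t=-0.340000, p=1.805717:
  k1 = f(-0.340000, 1.805717) = 3.007090
  k2 = f(-0.260000, 2.046285) = 3.528546
  k3 = f(-0.260000, 2.088001) = 3.605722
  k4 = f(-0.180000, 2.382633) = 4.228841
  p ← 1.805717 + (0.16/6)·(k1 + 2k2 + 2k3 + k4) = 2.379170
p(-0.18) ≈ 2.3792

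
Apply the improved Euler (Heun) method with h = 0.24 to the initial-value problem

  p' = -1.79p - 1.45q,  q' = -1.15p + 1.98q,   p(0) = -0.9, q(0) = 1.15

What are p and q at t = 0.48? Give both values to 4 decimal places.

-1.5056, 3.7903

Heun on (p,q): k1 = f(t_n, state_n); k2 = f(t_n + h, state_n + h·k1); state_{n+1} = state_n + (h/2)·(k1 + k2).
0.000000: (-0.900000, 1.150000)
  k1 = (-0.056500, 3.312000)
  predictor → (-0.913560, 1.944880)
  k2 = (-1.184804, 4.901456)
  → (-1.048956, 2.135615)
0.240000: (-1.048956, 2.135615)
  k1 = (-1.219009, 5.434817)
  predictor → (-1.341519, 3.439971)
  k2 = (-2.586639, 8.353889)
  → (-1.505634, 3.790259)
(p(0.48), q(0.48)) ≈ (-1.5056, 3.7903)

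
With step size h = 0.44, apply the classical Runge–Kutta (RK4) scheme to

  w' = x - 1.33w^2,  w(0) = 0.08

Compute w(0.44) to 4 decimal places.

0.1691

RK4: k1 = f(x_n, w_n); k2 = f(x_n + h/2, w_n + (h/2)·k1); k3 = f(x_n + h/2, w_n + (h/2)·k2); k4 = f(x_n + h, w_n + h·k3); w_{n+1} = w_n + (h/6)·(k1 + 2k2 + 2k3 + k4).
x=0.000000, w=0.080000:
  k1 = f(0.000000, 0.080000) = -0.008512
  k2 = f(0.220000, 0.078127) = 0.211882
  k3 = f(0.220000, 0.126614) = 0.198679
  k4 = f(0.440000, 0.167419) = 0.402721
  w ← 0.080000 + (0.44/6)·(k1 + 2k2 + 2k3 + k4) = 0.169124
w(0.44) ≈ 0.1691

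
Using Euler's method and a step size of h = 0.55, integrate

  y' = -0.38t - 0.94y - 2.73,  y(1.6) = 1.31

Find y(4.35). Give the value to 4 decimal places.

-4.1162

Euler: y_{n+1} = y_n + h·f(t_n, y_n).
t=1.600000, y=1.310000: f=-4.569400 → y ← 1.310000 + 0.55·(-4.569400) = -1.203170
t=2.150000, y=-1.203170: f=-2.416020 → y ← -1.203170 + 0.55·(-2.416020) = -2.531981
t=2.700000, y=-2.531981: f=-1.375938 → y ← -2.531981 + 0.55·(-1.375938) = -3.288747
t=3.250000, y=-3.288747: f=-0.873578 → y ← -3.288747 + 0.55·(-0.873578) = -3.769215
t=3.800000, y=-3.769215: f=-0.630938 → y ← -3.769215 + 0.55·(-0.630938) = -4.116231
y(4.35) ≈ -4.1162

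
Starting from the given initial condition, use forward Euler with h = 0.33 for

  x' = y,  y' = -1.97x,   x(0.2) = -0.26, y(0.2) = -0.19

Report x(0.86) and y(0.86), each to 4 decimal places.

-0.3296, 0.1888

Euler on (x,y): x_{n+1} = x_n + h·x', y_{n+1} = y_n + h·y'.
0.200000: (-0.260000, -0.190000); f=(-0.190000, 0.512200) → (-0.322700, -0.020974)
0.530000: (-0.322700, -0.020974); f=(-0.020974, 0.635719) → (-0.329621, 0.188813)
(x(0.86), y(0.86)) ≈ (-0.3296, 0.1888)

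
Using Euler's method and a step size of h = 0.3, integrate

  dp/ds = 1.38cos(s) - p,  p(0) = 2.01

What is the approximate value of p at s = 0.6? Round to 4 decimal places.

Euler: p_{n+1} = p_n + h·f(s_n, p_n).
s=0.000000, p=2.010000: f=-0.630000 → p ← 2.010000 + 0.3·(-0.630000) = 1.821000
s=0.300000, p=1.821000: f=-0.502636 → p ← 1.821000 + 0.3·(-0.502636) = 1.670209
p(0.6) ≈ 1.6702

1.6702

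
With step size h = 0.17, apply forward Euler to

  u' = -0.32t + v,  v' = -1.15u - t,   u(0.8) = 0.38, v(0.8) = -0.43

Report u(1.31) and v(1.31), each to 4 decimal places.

-0.1059, -1.0704

Euler on (u,v): u_{n+1} = u_n + h·u', v_{n+1} = v_n + h·v'.
0.800000: (0.380000, -0.430000); f=(-0.686000, -1.237000) → (0.263380, -0.640290)
0.970000: (0.263380, -0.640290); f=(-0.950690, -1.272887) → (0.101763, -0.856681)
1.140000: (0.101763, -0.856681); f=(-1.221481, -1.257027) → (-0.105889, -1.070375)
(u(1.31), v(1.31)) ≈ (-0.1059, -1.0704)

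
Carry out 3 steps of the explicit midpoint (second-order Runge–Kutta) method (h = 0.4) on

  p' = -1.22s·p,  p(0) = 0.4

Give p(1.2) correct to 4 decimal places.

0.1613

Midpoint: k1 = f(s_n, p_n); k2 = f(s_n + h/2, p_n + (h/2)·k1); p_{n+1} = p_n + h·k2.
s=0.000000, p=0.400000:
  k1 = f(0.000000, 0.400000) = 0.000000
  k2 = f(0.200000, 0.400000) = -0.097600
  p ← 0.400000 + 0.4·(-0.097600) = 0.360960
s=0.400000, p=0.360960:
  k1 = f(0.400000, 0.360960) = -0.176148
  k2 = f(0.600000, 0.325730) = -0.238435
  p ← 0.360960 + 0.4·(-0.238435) = 0.265586
s=0.800000, p=0.265586:
  k1 = f(0.800000, 0.265586) = -0.259212
  k2 = f(1.000000, 0.213744) = -0.260767
  p ← 0.265586 + 0.4·(-0.260767) = 0.161279
p(1.2) ≈ 0.1613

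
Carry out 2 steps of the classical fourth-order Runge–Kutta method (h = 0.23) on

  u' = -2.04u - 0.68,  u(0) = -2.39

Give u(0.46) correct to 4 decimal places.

-1.1385

RK4: k1 = f(t_n, u_n); k2 = f(t_n + h/2, u_n + (h/2)·k1); k3 = f(t_n + h/2, u_n + (h/2)·k2); k4 = f(t_n + h, u_n + h·k3); u_{n+1} = u_n + (h/6)·(k1 + 2k2 + 2k3 + k4).
t=0.000000, u=-2.390000:
  k1 = f(0.000000, -2.390000) = 4.195600
  k2 = f(0.115000, -1.907506) = 3.211312
  k3 = f(0.115000, -2.020699) = 3.442226
  k4 = f(0.230000, -1.598288) = 2.580507
  u ← -2.390000 + (0.23/6)·(k1 + 2k2 + 2k3 + k4) = -1.620145
t=0.230000, u=-1.620145:
  k1 = f(0.230000, -1.620145) = 2.625095
  k2 = f(0.345000, -1.318259) = 2.009248
  k3 = f(0.345000, -1.389081) = 2.153725
  k4 = f(0.460000, -1.124788) = 1.614567
  u ← -1.620145 + (0.23/6)·(k1 + 2k2 + 2k3 + k4) = -1.138463
u(0.46) ≈ -1.1385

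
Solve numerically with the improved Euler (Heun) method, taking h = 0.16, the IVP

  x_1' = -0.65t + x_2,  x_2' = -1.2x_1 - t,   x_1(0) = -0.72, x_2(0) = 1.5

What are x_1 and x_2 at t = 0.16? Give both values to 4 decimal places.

Heun on (x_1,x_2): k1 = f(t_n, state_n); k2 = f(t_n + h, state_n + h·k1); state_{n+1} = state_n + (h/2)·(k1 + k2).
0.000000: (-0.720000, 1.500000)
  k1 = (1.500000, 0.864000)
  predictor → (-0.480000, 1.638240)
  k2 = (1.534240, 0.416000)
  → (-0.477261, 1.602400)
(x_1(0.16), x_2(0.16)) ≈ (-0.4773, 1.6024)

-0.4773, 1.6024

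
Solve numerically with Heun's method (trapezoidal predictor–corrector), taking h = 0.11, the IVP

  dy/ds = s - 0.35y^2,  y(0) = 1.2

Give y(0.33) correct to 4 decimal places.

1.1046

Heun: k1 = f(s_n, y_n); k2 = f(s_n + h, y_n + h·k1); y_{n+1} = y_n + (h/2)·(k1 + k2).
s=0.000000, y=1.200000:
  k1 = f(0.000000, 1.200000) = -0.504000
  k2 = f(0.110000, 1.144560) = -0.348506
  y ← 1.200000 + (0.11/2)·(-0.504000 + (-0.348506)) = 1.153112
s=0.110000, y=1.153112:
  k1 = f(0.110000, 1.153112) = -0.355384
  k2 = f(0.220000, 1.114020) = -0.214364
  y ← 1.153112 + (0.11/2)·(-0.355384 + (-0.214364)) = 1.121776
s=0.220000, y=1.121776:
  k1 = f(0.220000, 1.121776) = -0.220434
  k2 = f(0.330000, 1.097528) = -0.091599
  y ← 1.121776 + (0.11/2)·(-0.220434 + (-0.091599)) = 1.104614
y(0.33) ≈ 1.1046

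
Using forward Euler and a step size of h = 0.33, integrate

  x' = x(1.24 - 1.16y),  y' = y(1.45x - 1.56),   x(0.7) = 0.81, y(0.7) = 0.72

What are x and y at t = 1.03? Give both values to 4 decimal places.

0.9182, 0.6284

Euler on (x,y): x_{n+1} = x_n + h·x', y_{n+1} = y_n + h·y'.
0.700000: (0.810000, 0.720000); f=(0.327888, -0.277560) → (0.918203, 0.628405)
(x(1.03), y(1.03)) ≈ (0.9182, 0.6284)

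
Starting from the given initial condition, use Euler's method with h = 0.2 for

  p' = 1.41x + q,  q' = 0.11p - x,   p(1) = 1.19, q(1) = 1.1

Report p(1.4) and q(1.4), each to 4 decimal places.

2.2156, 0.7234

Euler on (p,q): p_{n+1} = p_n + h·p', q_{n+1} = q_n + h·q'.
1.000000: (1.190000, 1.100000); f=(2.510000, -0.869100) → (1.692000, 0.926180)
1.200000: (1.692000, 0.926180); f=(2.618180, -1.013880) → (2.215636, 0.723404)
(p(1.4), q(1.4)) ≈ (2.2156, 0.7234)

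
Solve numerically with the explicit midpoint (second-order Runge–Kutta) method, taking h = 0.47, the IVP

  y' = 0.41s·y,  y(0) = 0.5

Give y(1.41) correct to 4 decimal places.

0.7442

Midpoint: k1 = f(s_n, y_n); k2 = f(s_n + h/2, y_n + (h/2)·k1); y_{n+1} = y_n + h·k2.
s=0.000000, y=0.500000:
  k1 = f(0.000000, 0.500000) = 0.000000
  k2 = f(0.235000, 0.500000) = 0.048175
  y ← 0.500000 + 0.47·0.048175 = 0.522642
s=0.470000, y=0.522642:
  k1 = f(0.470000, 0.522642) = 0.100713
  k2 = f(0.705000, 0.546310) = 0.157911
  y ← 0.522642 + 0.47·0.157911 = 0.596860
s=0.940000, y=0.596860:
  k1 = f(0.940000, 0.596860) = 0.230030
  k2 = f(1.175000, 0.650917) = 0.313579
  y ← 0.596860 + 0.47·0.313579 = 0.744243
y(1.41) ≈ 0.7442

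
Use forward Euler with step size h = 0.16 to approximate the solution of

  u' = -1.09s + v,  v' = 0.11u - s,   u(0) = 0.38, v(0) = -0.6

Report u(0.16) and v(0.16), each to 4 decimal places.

0.2840, -0.5933

Euler on (u,v): u_{n+1} = u_n + h·u', v_{n+1} = v_n + h·v'.
0.000000: (0.380000, -0.600000); f=(-0.600000, 0.041800) → (0.284000, -0.593312)
(u(0.16), v(0.16)) ≈ (0.2840, -0.5933)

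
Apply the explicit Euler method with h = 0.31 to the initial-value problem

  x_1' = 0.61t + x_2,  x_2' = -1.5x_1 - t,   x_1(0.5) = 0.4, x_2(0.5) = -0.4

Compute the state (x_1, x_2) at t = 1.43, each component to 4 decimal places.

Euler on (x_1,x_2): x_1_{n+1} = x_1_n + h·x_1', x_2_{n+1} = x_2_n + h·x_2'.
0.500000: (0.400000, -0.400000); f=(-0.095000, -1.100000) → (0.370550, -0.741000)
0.810000: (0.370550, -0.741000); f=(-0.246900, -1.365825) → (0.294011, -1.164406)
1.120000: (0.294011, -1.164406); f=(-0.481206, -1.561017) → (0.144837, -1.648321)
(x_1(1.43), x_2(1.43)) ≈ (0.1448, -1.6483)

0.1448, -1.6483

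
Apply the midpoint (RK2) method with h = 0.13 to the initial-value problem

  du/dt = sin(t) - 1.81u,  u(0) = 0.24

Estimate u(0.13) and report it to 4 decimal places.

Midpoint: k1 = f(t_n, u_n); k2 = f(t_n + h/2, u_n + (h/2)·k1); u_{n+1} = u_n + h·k2.
t=0.000000, u=0.240000:
  k1 = f(0.000000, 0.240000) = -0.434400
  k2 = f(0.065000, 0.211764) = -0.318339
  u ← 0.240000 + 0.13·(-0.318339) = 0.198616
u(0.13) ≈ 0.1986

0.1986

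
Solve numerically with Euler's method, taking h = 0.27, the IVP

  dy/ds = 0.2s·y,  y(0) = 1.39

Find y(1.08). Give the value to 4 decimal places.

Euler: y_{n+1} = y_n + h·f(s_n, y_n).
s=0.000000, y=1.390000: f=0.000000 → y ← 1.390000 + 0.27·0.000000 = 1.390000
s=0.270000, y=1.390000: f=0.075060 → y ← 1.390000 + 0.27·0.075060 = 1.410266
s=0.540000, y=1.410266: f=0.152309 → y ← 1.410266 + 0.27·0.152309 = 1.451390
s=0.810000, y=1.451390: f=0.235125 → y ← 1.451390 + 0.27·0.235125 = 1.514873
y(1.08) ≈ 1.5149

1.5149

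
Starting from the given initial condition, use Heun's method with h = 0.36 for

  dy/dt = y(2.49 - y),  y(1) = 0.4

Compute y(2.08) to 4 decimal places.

Heun: k1 = f(t_n, y_n); k2 = f(t_n + h, y_n + h·k1); y_{n+1} = y_n + (h/2)·(k1 + k2).
t=1.000000, y=0.400000:
  k1 = f(1.000000, 0.400000) = 0.836000
  k2 = f(1.360000, 0.700960) = 1.254045
  y ← 0.400000 + (0.36/2)·(0.836000 + 1.254045) = 0.776208
t=1.360000, y=0.776208:
  k1 = f(1.360000, 0.776208) = 1.330259
  k2 = f(1.720000, 1.255102) = 1.549923
  y ← 0.776208 + (0.36/2)·(1.330259 + 1.549923) = 1.294641
t=1.720000, y=1.294641:
  k1 = f(1.720000, 1.294641) = 1.547561
  k2 = f(2.080000, 1.851763) = 1.181864
  y ← 1.294641 + (0.36/2)·(1.547561 + 1.181864) = 1.785937
y(2.08) ≈ 1.7859

1.7859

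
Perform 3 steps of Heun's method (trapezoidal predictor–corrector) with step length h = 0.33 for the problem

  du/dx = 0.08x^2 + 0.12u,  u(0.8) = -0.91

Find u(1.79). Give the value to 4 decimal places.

-0.8780

Heun: k1 = f(x_n, u_n); k2 = f(x_n + h, u_n + h·k1); u_{n+1} = u_n + (h/2)·(k1 + k2).
x=0.800000, u=-0.910000:
  k1 = f(0.800000, -0.910000) = -0.058000
  k2 = f(1.130000, -0.929140) = -0.009345
  u ← -0.910000 + (0.33/2)·(-0.058000 + (-0.009345)) = -0.921112
x=1.130000, u=-0.921112:
  k1 = f(1.130000, -0.921112) = -0.008381
  k2 = f(1.460000, -0.923878) = 0.059663
  u ← -0.921112 + (0.33/2)·(-0.008381 + 0.059663) = -0.912650
x=1.460000, u=-0.912650:
  k1 = f(1.460000, -0.912650) = 0.061010
  k2 = f(1.790000, -0.892517) = 0.149226
  u ← -0.912650 + (0.33/2)·(0.061010 + 0.149226) = -0.877962
u(1.79) ≈ -0.8780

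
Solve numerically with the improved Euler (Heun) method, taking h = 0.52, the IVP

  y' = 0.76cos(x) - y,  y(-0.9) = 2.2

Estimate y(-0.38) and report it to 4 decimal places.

Heun: k1 = f(x_n, y_n); k2 = f(x_n + h, y_n + h·k1); y_{n+1} = y_n + (h/2)·(k1 + k2).
x=-0.900000, y=2.200000:
  k1 = f(-0.900000, 2.200000) = -1.727576
  k2 = f(-0.380000, 1.301660) = -0.595875
  y ← 2.200000 + (0.52/2)·(-1.727576 + (-0.595875)) = 1.595903
y(-0.38) ≈ 1.5959

1.5959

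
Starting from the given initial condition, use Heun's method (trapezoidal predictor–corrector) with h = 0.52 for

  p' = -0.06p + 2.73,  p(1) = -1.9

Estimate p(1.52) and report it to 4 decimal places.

Heun: k1 = f(t_n, p_n); k2 = f(t_n + h, p_n + h·k1); p_{n+1} = p_n + (h/2)·(k1 + k2).
t=1.000000, p=-1.900000:
  k1 = f(1.000000, -1.900000) = 2.844000
  k2 = f(1.520000, -0.421120) = 2.755267
  p ← -1.900000 + (0.52/2)·(2.844000 + 2.755267) = -0.444191
p(1.52) ≈ -0.4442

-0.4442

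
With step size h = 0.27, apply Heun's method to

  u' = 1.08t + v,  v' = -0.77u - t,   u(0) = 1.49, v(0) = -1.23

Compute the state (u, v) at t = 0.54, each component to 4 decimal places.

Heun on (u,v): k1 = f(t_n, state_n); k2 = f(t_n + h, state_n + h·k1); state_{n+1} = state_n + (h/2)·(k1 + k2).
0.000000: (1.490000, -1.230000)
  k1 = (-1.230000, -1.147300)
  predictor → (1.157900, -1.539771)
  k2 = (-1.248171, -1.161583)
  → (1.155447, -1.541699)
0.270000: (1.155447, -1.541699)
  k1 = (-1.250099, -1.159694)
  predictor → (0.817920, -1.854817)
  k2 = (-1.271617, -1.169798)
  → (0.815015, -1.856181)
(u(0.54), v(0.54)) ≈ (0.8150, -1.8562)

0.8150, -1.8562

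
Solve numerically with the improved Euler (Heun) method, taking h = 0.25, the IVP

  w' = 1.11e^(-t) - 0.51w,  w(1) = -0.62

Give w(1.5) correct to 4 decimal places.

Heun: k1 = f(t_n, w_n); k2 = f(t_n + h, w_n + h·k1); w_{n+1} = w_n + (h/2)·(k1 + k2).
t=1.000000, w=-0.620000:
  k1 = f(1.000000, -0.620000) = 0.724546
  k2 = f(1.250000, -0.438863) = 0.541841
  w ← -0.620000 + (0.25/2)·(0.724546 + 0.541841) = -0.461702
t=1.250000, w=-0.461702:
  k1 = f(1.250000, -0.461702) = 0.553488
  k2 = f(1.500000, -0.323330) = 0.412573
  w ← -0.461702 + (0.25/2)·(0.553488 + 0.412573) = -0.340944
w(1.5) ≈ -0.3409

-0.3409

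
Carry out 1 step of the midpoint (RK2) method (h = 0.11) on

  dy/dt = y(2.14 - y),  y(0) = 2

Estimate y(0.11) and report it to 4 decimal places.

Midpoint: k1 = f(t_n, y_n); k2 = f(t_n + h/2, y_n + (h/2)·k1); y_{n+1} = y_n + h·k2.
t=0.000000, y=2.000000:
  k1 = f(0.000000, 2.000000) = 0.280000
  k2 = f(0.055000, 2.015400) = 0.251119
  y ← 2.000000 + 0.11·0.251119 = 2.027623
y(0.11) ≈ 2.0276

2.0276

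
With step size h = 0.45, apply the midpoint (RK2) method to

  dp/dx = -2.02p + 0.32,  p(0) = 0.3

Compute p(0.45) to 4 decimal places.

Midpoint: k1 = f(x_n, p_n); k2 = f(x_n + h/2, p_n + (h/2)·k1); p_{n+1} = p_n + h·k2.
x=0.000000, p=0.300000:
  k1 = f(0.000000, 0.300000) = -0.286000
  k2 = f(0.225000, 0.235650) = -0.156013
  p ← 0.300000 + 0.45·(-0.156013) = 0.229794
p(0.45) ≈ 0.2298

0.2298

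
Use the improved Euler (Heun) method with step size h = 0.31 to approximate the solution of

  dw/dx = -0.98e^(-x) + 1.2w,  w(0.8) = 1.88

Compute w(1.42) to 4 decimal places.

Heun: k1 = f(x_n, w_n); k2 = f(x_n + h, w_n + h·k1); w_{n+1} = w_n + (h/2)·(k1 + k2).
x=0.800000, w=1.880000:
  k1 = f(0.800000, 1.880000) = 1.815658
  k2 = f(1.110000, 2.442854) = 2.608457
  w ← 1.880000 + (0.31/2)·(1.815658 + 2.608457) = 2.565738
x=1.110000, w=2.565738:
  k1 = f(1.110000, 2.565738) = 2.755918
  k2 = f(1.420000, 3.420072) = 3.867207
  w ← 2.565738 + (0.31/2)·(2.755918 + 3.867207) = 3.592322
w(1.42) ≈ 3.5923

3.5923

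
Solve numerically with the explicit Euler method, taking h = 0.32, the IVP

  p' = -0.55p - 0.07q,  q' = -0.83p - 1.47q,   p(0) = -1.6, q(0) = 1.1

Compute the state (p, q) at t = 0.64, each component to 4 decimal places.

Euler on (p,q): p_{n+1} = p_n + h·p', q_{n+1} = q_n + h·q'.
0.000000: (-1.600000, 1.100000); f=(0.803000, -0.289000) → (-1.343040, 1.007520)
0.320000: (-1.343040, 1.007520); f=(0.668146, -0.366331) → (-1.129233, 0.890294)
(p(0.64), q(0.64)) ≈ (-1.1292, 0.8903)

-1.1292, 0.8903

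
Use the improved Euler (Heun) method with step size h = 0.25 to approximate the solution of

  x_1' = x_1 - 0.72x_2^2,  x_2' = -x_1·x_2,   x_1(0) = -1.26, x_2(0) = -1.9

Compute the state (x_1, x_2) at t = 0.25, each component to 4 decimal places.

Heun on (x_1,x_2): k1 = f(t_n, state_n); k2 = f(t_n + h, state_n + h·k1); state_{n+1} = state_n + (h/2)·(k1 + k2).
0.000000: (-1.260000, -1.900000)
  k1 = (-3.859200, -2.394000)
  predictor → (-2.224800, -2.498500)
  k2 = (-6.719402, -5.558663)
  → (-2.582325, -2.894083)
(x_1(0.25), x_2(0.25)) ≈ (-2.5823, -2.8941)

-2.5823, -2.8941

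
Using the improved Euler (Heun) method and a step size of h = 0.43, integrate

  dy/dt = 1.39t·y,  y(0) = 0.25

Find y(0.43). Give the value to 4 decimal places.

0.2821

Heun: k1 = f(t_n, y_n); k2 = f(t_n + h, y_n + h·k1); y_{n+1} = y_n + (h/2)·(k1 + k2).
t=0.000000, y=0.250000:
  k1 = f(0.000000, 0.250000) = 0.000000
  k2 = f(0.430000, 0.250000) = 0.149425
  y ← 0.250000 + (0.43/2)·(0.000000 + 0.149425) = 0.282126
y(0.43) ≈ 0.2821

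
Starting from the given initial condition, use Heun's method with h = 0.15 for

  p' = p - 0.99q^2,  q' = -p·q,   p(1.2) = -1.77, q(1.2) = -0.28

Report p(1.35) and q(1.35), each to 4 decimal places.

-2.0714, -0.3716

Heun on (p,q): k1 = f(t_n, state_n); k2 = f(t_n + h, state_n + h·k1); state_{n+1} = state_n + (h/2)·(k1 + k2).
1.200000: (-1.770000, -0.280000)
  k1 = (-1.847616, -0.495600)
  predictor → (-2.047142, -0.354340)
  k2 = (-2.171444, -0.725384)
  → (-2.071429, -0.371574)
(p(1.35), q(1.35)) ≈ (-2.0714, -0.3716)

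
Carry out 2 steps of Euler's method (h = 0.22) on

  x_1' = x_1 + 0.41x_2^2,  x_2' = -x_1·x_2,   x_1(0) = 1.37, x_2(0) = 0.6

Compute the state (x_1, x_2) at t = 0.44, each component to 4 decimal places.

Euler on (x_1,x_2): x_1_{n+1} = x_1_n + h·x_1', x_2_{n+1} = x_2_n + h·x_2'.
0.000000: (1.370000, 0.600000); f=(1.517600, -0.822000) → (1.703872, 0.419160)
0.220000: (1.703872, 0.419160); f=(1.775907, -0.714195) → (2.094572, 0.262037)
(x_1(0.44), x_2(0.44)) ≈ (2.0946, 0.2620)

2.0946, 0.2620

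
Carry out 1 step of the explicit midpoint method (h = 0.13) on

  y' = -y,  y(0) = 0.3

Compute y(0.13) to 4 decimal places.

Midpoint: k1 = f(x_n, y_n); k2 = f(x_n + h/2, y_n + (h/2)·k1); y_{n+1} = y_n + h·k2.
x=0.000000, y=0.300000:
  k1 = f(0.000000, 0.300000) = -0.300000
  k2 = f(0.065000, 0.280500) = -0.280500
  y ← 0.300000 + 0.13·(-0.280500) = 0.263535
y(0.13) ≈ 0.2635

0.2635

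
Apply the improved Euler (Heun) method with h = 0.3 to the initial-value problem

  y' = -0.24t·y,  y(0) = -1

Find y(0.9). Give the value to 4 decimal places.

-0.9072

Heun: k1 = f(t_n, y_n); k2 = f(t_n + h, y_n + h·k1); y_{n+1} = y_n + (h/2)·(k1 + k2).
t=0.000000, y=-1.000000:
  k1 = f(0.000000, -1.000000) = 0.000000
  k2 = f(0.300000, -1.000000) = 0.072000
  y ← -1.000000 + (0.3/2)·(0.000000 + 0.072000) = -0.989200
t=0.300000, y=-0.989200:
  k1 = f(0.300000, -0.989200) = 0.071222
  k2 = f(0.600000, -0.967833) = 0.139368
  y ← -0.989200 + (0.3/2)·(0.071222 + 0.139368) = -0.957611
t=0.600000, y=-0.957611:
  k1 = f(0.600000, -0.957611) = 0.137896
  k2 = f(0.900000, -0.916243) = 0.197908
  y ← -0.957611 + (0.3/2)·(0.137896 + 0.197908) = -0.907241
y(0.9) ≈ -0.9072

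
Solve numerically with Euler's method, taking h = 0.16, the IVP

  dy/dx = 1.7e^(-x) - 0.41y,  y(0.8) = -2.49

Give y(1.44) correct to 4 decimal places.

Euler: y_{n+1} = y_n + h·f(x_n, y_n).
x=0.800000, y=-2.490000: f=1.784759 → y ← -2.490000 + 0.16·1.784759 = -2.204439
x=0.960000, y=-2.204439: f=1.554738 → y ← -2.204439 + 0.16·1.554738 = -1.955680
x=1.120000, y=-1.955680: f=1.356505 → y ← -1.955680 + 0.16·1.356505 = -1.738640
x=1.280000, y=-1.738640: f=1.185506 → y ← -1.738640 + 0.16·1.185506 = -1.548959
y(1.44) ≈ -1.5490

-1.5490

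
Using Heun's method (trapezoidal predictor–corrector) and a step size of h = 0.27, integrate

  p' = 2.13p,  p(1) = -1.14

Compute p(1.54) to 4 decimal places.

-3.4533

Heun: k1 = f(t_n, p_n); k2 = f(t_n + h, p_n + h·k1); p_{n+1} = p_n + (h/2)·(k1 + k2).
t=1.000000, p=-1.140000:
  k1 = f(1.000000, -1.140000) = -2.428200
  k2 = f(1.270000, -1.795614) = -3.824658
  p ← -1.140000 + (0.27/2)·(-2.428200 + (-3.824658)) = -1.984136
t=1.270000, p=-1.984136:
  k1 = f(1.270000, -1.984136) = -4.226209
  k2 = f(1.540000, -3.125212) = -6.656702
  p ← -1.984136 + (0.27/2)·(-4.226209 + (-6.656702)) = -3.453329
p(1.54) ≈ -3.4533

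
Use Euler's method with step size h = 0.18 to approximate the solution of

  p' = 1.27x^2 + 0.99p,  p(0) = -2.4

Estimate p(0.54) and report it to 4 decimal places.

Euler: p_{n+1} = p_n + h·f(x_n, p_n).
x=0.000000, p=-2.400000: f=-2.376000 → p ← -2.400000 + 0.18·(-2.376000) = -2.827680
x=0.180000, p=-2.827680: f=-2.758255 → p ← -2.827680 + 0.18·(-2.758255) = -3.324166
x=0.360000, p=-3.324166: f=-3.126332 → p ← -3.324166 + 0.18·(-3.126332) = -3.886906
p(0.54) ≈ -3.8869

-3.8869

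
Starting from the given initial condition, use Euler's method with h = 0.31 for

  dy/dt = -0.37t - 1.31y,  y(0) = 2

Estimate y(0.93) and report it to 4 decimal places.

Euler: y_{n+1} = y_n + h·f(t_n, y_n).
t=0.000000, y=2.000000: f=-2.620000 → y ← 2.000000 + 0.31·(-2.620000) = 1.187800
t=0.310000, y=1.187800: f=-1.670718 → y ← 1.187800 + 0.31·(-1.670718) = 0.669877
t=0.620000, y=0.669877: f=-1.106939 → y ← 0.669877 + 0.31·(-1.106939) = 0.326726
y(0.93) ≈ 0.3267

0.3267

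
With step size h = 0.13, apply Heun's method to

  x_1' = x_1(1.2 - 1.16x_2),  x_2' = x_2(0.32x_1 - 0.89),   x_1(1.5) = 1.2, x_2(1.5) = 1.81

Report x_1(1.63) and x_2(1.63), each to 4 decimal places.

Heun on (x_1,x_2): k1 = f(x_n, state_n); k2 = f(x_n + h, state_n + h·k1); state_{n+1} = state_n + (h/2)·(k1 + k2).
1.500000: (1.200000, 1.810000)
  k1 = (-1.079520, -0.915860)
  predictor → (1.059662, 1.690938)
  k2 = (-0.806921, -0.931551)
  → (1.077381, 1.689918)
(x_1(1.63), x_2(1.63)) ≈ (1.0774, 1.6899)

1.0774, 1.6899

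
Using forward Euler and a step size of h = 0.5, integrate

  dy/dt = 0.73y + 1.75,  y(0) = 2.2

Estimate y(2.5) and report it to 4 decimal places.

19.3880

Euler: y_{n+1} = y_n + h·f(t_n, y_n).
t=0.000000, y=2.200000: f=3.356000 → y ← 2.200000 + 0.5·3.356000 = 3.878000
t=0.500000, y=3.878000: f=4.580940 → y ← 3.878000 + 0.5·4.580940 = 6.168470
t=1.000000, y=6.168470: f=6.252983 → y ← 6.168470 + 0.5·6.252983 = 9.294962
t=1.500000, y=9.294962: f=8.535322 → y ← 9.294962 + 0.5·8.535322 = 13.562623
t=2.000000, y=13.562623: f=11.650714 → y ← 13.562623 + 0.5·11.650714 = 19.387980
y(2.5) ≈ 19.3880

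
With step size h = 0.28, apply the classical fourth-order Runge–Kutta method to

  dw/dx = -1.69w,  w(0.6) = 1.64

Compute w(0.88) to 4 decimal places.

1.0220

RK4: k1 = f(x_n, w_n); k2 = f(x_n + h/2, w_n + (h/2)·k1); k3 = f(x_n + h/2, w_n + (h/2)·k2); k4 = f(x_n + h, w_n + h·k3); w_{n+1} = w_n + (h/6)·(k1 + 2k2 + 2k3 + k4).
x=0.600000, w=1.640000:
  k1 = f(0.600000, 1.640000) = -2.771600
  k2 = f(0.740000, 1.251976) = -2.115839
  k3 = f(0.740000, 1.343782) = -2.270992
  k4 = f(0.880000, 1.004122) = -1.696966
  w ← 1.640000 + (0.28/6)·(k1 + 2k2 + 2k3 + k4) = 1.022029
w(0.88) ≈ 1.0220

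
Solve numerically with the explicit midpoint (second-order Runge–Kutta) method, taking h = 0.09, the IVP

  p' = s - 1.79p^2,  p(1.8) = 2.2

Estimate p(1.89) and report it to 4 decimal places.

1.7899

Midpoint: k1 = f(s_n, p_n); k2 = f(s_n + h/2, p_n + (h/2)·k1); p_{n+1} = p_n + h·k2.
s=1.800000, p=2.200000:
  k1 = f(1.800000, 2.200000) = -6.863600
  k2 = f(1.845000, 1.891138) = -4.556761
  p ← 2.200000 + 0.09·(-4.556761) = 1.789891
p(1.89) ≈ 1.7899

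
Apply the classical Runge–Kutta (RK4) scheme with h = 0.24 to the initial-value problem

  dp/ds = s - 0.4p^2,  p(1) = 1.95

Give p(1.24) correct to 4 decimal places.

RK4: k1 = f(s_n, p_n); k2 = f(s_n + h/2, p_n + (h/2)·k1); k3 = f(s_n + h/2, p_n + (h/2)·k2); k4 = f(s_n + h, p_n + h·k3); p_{n+1} = p_n + (h/6)·(k1 + 2k2 + 2k3 + k4).
s=1.000000, p=1.950000:
  k1 = f(1.000000, 1.950000) = -0.521000
  k2 = f(1.120000, 1.887480) = -0.305032
  k3 = f(1.120000, 1.913396) = -0.344434
  k4 = f(1.240000, 1.867336) = -0.154777
  p ← 1.950000 + (0.24/6)·(k1 + 2k2 + 2k3 + k4) = 1.871012
p(1.24) ≈ 1.8710

1.8710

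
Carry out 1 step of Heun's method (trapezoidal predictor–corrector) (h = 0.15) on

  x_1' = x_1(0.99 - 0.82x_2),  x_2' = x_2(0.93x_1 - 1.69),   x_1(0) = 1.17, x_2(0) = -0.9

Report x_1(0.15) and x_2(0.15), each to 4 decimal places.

1.5052, -0.8397

Heun on (x_1,x_2): k1 = f(t_n, state_n); k2 = f(t_n + h, state_n + h·k1); state_{n+1} = state_n + (h/2)·(k1 + k2).
0.000000: (1.170000, -0.900000)
  k1 = (2.021760, 0.541710)
  predictor → (1.473264, -0.818744)
  k2 = (2.447636, 0.261887)
  → (1.505205, -0.839730)
(x_1(0.15), x_2(0.15)) ≈ (1.5052, -0.8397)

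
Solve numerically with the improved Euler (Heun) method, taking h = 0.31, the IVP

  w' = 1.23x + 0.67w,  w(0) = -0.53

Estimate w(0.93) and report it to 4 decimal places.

-0.3421

Heun: k1 = f(x_n, w_n); k2 = f(x_n + h, w_n + h·k1); w_{n+1} = w_n + (h/2)·(k1 + k2).
x=0.000000, w=-0.530000:
  k1 = f(0.000000, -0.530000) = -0.355100
  k2 = f(0.310000, -0.640081) = -0.047554
  w ← -0.530000 + (0.31/2)·(-0.355100 + (-0.047554)) = -0.592411
x=0.310000, w=-0.592411:
  k1 = f(0.310000, -0.592411) = -0.015616
  k2 = f(0.620000, -0.597252) = 0.362441
  w ← -0.592411 + (0.31/2)·(-0.015616 + 0.362441) = -0.538653
x=0.620000, w=-0.538653:
  k1 = f(0.620000, -0.538653) = 0.401702
  k2 = f(0.930000, -0.414126) = 0.866436
  w ← -0.538653 + (0.31/2)·(0.401702 + 0.866436) = -0.342092
w(0.93) ≈ -0.3421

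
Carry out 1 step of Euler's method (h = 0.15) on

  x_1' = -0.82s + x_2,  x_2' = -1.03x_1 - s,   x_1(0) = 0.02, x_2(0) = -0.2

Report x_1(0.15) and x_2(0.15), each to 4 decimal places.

Euler on (x_1,x_2): x_1_{n+1} = x_1_n + h·x_1', x_2_{n+1} = x_2_n + h·x_2'.
0.000000: (0.020000, -0.200000); f=(-0.200000, -0.020600) → (-0.010000, -0.203090)
(x_1(0.15), x_2(0.15)) ≈ (-0.0100, -0.2031)

-0.0100, -0.2031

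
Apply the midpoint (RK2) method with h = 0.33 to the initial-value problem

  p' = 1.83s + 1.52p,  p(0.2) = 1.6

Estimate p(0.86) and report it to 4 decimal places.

5.1455

Midpoint: k1 = f(s_n, p_n); k2 = f(s_n + h/2, p_n + (h/2)·k1); p_{n+1} = p_n + h·k2.
s=0.200000, p=1.600000:
  k1 = f(0.200000, 1.600000) = 2.798000
  k2 = f(0.365000, 2.061670) = 3.801688
  p ← 1.600000 + 0.33·3.801688 = 2.854557
s=0.530000, p=2.854557:
  k1 = f(0.530000, 2.854557) = 5.308827
  k2 = f(0.695000, 3.730514) = 6.942231
  p ← 2.854557 + 0.33·6.942231 = 5.145493
p(0.86) ≈ 5.1455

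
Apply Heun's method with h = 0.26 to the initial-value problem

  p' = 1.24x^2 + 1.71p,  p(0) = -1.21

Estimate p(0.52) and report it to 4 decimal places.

-2.8063

Heun: k1 = f(x_n, p_n); k2 = f(x_n + h, p_n + h·k1); p_{n+1} = p_n + (h/2)·(k1 + k2).
x=0.000000, p=-1.210000:
  k1 = f(0.000000, -1.210000) = -2.069100
  k2 = f(0.260000, -1.747966) = -2.905198
  p ← -1.210000 + (0.26/2)·(-2.069100 + (-2.905198)) = -1.856659
x=0.260000, p=-1.856659:
  k1 = f(0.260000, -1.856659) = -3.091062
  k2 = f(0.520000, -2.660335) = -4.213877
  p ← -1.856659 + (0.26/2)·(-3.091062 + (-4.213877)) = -2.806301
p(0.52) ≈ -2.8063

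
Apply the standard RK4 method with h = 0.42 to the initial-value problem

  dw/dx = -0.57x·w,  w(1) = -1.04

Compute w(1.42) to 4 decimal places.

-0.7785

RK4: k1 = f(x_n, w_n); k2 = f(x_n + h/2, w_n + (h/2)·k1); k3 = f(x_n + h/2, w_n + (h/2)·k2); k4 = f(x_n + h, w_n + h·k3); w_{n+1} = w_n + (h/6)·(k1 + 2k2 + 2k3 + k4).
x=1.000000, w=-1.040000:
  k1 = f(1.000000, -1.040000) = 0.592800
  k2 = f(1.210000, -0.915512) = 0.631429
  k3 = f(1.210000, -0.907400) = 0.625834
  k4 = f(1.420000, -0.777150) = 0.629025
  w ← -1.040000 + (0.42/6)·(k1 + 2k2 + 2k3 + k4) = -0.778456
w(1.42) ≈ -0.7785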